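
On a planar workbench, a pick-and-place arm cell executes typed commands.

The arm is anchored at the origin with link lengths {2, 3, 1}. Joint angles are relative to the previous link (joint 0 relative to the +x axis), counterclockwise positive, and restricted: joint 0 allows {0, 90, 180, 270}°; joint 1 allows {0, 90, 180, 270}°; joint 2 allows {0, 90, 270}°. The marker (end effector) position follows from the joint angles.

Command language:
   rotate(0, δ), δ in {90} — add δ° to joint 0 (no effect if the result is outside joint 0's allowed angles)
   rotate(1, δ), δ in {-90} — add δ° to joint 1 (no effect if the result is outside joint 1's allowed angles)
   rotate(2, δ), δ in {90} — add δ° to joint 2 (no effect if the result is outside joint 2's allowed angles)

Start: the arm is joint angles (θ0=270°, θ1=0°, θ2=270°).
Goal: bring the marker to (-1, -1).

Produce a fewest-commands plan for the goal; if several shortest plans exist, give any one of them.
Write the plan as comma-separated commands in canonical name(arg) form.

t0: joint angles (θ0=270°, θ1=0°, θ2=270°)
t=1 rotate(0, 90) ⇒ joint angles (θ0=0°, θ1=0°, θ2=270°)
t=2 rotate(0, 90) ⇒ joint angles (θ0=90°, θ1=0°, θ2=270°)
t=3 rotate(1, -90) ⇒ joint angles (θ0=90°, θ1=270°, θ2=270°)
t=4 rotate(1, -90) ⇒ joint angles (θ0=90°, θ1=180°, θ2=270°)
shorter routes all fall short; 4 is best.

rotate(0, 90), rotate(0, 90), rotate(1, -90), rotate(1, -90)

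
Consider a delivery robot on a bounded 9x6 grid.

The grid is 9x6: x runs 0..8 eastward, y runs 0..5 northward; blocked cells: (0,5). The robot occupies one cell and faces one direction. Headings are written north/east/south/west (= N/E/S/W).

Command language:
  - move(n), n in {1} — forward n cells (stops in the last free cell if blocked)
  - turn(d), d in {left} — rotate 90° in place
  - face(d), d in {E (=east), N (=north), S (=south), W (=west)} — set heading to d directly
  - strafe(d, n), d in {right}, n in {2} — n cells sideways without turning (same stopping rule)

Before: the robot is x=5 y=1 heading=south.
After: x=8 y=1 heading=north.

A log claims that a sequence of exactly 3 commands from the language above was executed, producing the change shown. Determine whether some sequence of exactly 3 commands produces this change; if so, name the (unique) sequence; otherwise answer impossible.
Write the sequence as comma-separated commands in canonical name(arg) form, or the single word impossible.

key: the second strafe(right, 2) runs into the grid edge before its full distance
initial: x=5 y=1 heading=south
t=1 face(N) ⇒ x=5 y=1 heading=north
t=2 strafe(right, 2) ⇒ x=7 y=1 heading=north
t=3 strafe(right, 2) ⇒ x=8 y=1 heading=north
uniquely the one of 343 3-step routes that fits.

face(N), strafe(right, 2), strafe(right, 2)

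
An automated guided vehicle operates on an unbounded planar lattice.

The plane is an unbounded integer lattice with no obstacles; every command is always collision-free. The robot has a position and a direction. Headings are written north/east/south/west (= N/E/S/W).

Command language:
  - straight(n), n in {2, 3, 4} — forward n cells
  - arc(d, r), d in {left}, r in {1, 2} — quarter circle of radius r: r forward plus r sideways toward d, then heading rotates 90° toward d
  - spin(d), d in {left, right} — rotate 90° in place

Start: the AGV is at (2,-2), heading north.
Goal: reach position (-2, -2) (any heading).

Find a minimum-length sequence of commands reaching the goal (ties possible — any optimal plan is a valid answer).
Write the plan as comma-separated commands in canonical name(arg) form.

t0: at (2,-2), heading north
step 1 (spin(left)): at (2,-2), heading west
step 2 (straight(4)): at (-2,-2), heading west
nothing shorter than 2 reaches the goal.

spin(left), straight(4)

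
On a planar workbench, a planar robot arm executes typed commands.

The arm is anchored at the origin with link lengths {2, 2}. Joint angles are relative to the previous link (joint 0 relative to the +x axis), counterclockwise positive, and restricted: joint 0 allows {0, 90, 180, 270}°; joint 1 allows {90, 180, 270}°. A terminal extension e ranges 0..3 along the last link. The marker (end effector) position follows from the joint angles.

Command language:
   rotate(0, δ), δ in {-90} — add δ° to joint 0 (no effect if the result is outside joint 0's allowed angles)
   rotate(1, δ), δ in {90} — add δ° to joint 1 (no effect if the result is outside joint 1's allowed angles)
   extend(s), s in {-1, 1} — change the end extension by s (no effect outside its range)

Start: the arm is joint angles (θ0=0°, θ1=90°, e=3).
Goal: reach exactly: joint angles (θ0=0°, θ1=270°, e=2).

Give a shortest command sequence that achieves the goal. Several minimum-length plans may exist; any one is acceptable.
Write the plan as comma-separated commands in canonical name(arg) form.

rotate(1, 90), rotate(1, 90), extend(-1)

begin: joint angles (θ0=0°, θ1=90°, e=3)
1. rotate(1, 90) → joint angles (θ0=0°, θ1=180°, e=3)
2. rotate(1, 90) → joint angles (θ0=0°, θ1=270°, e=3)
3. extend(-1) → joint angles (θ0=0°, θ1=270°, e=2)
shorter routes all fall short; 3 is best.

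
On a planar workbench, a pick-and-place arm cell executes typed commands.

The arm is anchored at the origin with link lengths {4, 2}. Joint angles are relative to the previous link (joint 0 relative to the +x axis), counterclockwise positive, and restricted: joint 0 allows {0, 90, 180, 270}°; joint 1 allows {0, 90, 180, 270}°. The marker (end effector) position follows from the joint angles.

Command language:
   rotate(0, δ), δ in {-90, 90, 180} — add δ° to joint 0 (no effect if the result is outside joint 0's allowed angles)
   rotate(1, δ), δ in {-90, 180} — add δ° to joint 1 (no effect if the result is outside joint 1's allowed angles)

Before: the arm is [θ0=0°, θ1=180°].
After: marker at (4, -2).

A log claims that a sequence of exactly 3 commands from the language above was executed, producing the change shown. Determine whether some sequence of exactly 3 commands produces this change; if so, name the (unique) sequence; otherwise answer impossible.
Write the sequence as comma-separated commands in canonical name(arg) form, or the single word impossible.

start: [θ0=0°, θ1=180°]
t=1 rotate(1, -90) ⇒ [θ0=0°, θ1=90°]
t=2 rotate(1, -90) ⇒ [θ0=0°, θ1=0°]
t=3 rotate(1, -90) ⇒ [θ0=0°, θ1=270°]
no other 3-command option fits: unique.

rotate(1, -90), rotate(1, -90), rotate(1, -90)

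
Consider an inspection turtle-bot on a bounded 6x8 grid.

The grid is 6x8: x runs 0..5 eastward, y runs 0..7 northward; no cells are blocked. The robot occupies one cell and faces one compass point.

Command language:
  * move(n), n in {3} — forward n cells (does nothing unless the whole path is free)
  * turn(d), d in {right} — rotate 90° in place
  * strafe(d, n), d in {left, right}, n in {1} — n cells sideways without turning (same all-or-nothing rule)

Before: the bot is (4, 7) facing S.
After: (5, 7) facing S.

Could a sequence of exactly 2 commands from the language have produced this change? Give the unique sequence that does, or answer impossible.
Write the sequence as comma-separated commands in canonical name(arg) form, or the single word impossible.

strafe(left, 1), strafe(left, 1)

key: still facing S at the end — nothing in the sequence rotates
begin: (4, 7) facing S
step 1 (strafe(left, 1)): (5, 7) facing S
step 2 (strafe(left, 1)): (5, 7) facing S
no rival 2-sequence matches.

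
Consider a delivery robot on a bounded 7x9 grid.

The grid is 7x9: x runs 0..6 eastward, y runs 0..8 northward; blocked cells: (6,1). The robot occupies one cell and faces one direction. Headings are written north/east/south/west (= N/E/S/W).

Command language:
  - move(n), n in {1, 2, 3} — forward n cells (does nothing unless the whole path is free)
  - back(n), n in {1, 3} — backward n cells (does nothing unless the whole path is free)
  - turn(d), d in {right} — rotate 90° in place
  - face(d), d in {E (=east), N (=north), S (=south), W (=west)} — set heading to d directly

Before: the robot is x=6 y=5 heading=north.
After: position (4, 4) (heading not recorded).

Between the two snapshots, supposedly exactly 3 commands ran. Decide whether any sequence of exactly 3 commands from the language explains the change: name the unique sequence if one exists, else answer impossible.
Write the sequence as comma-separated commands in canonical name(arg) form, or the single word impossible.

back(1), face(W), move(2)

key: order matters: swapping back(1) and move(2) lands elsewhere
start: x=6 y=5 heading=north
1. back(1) → x=6 y=4 heading=north
2. face(W) → x=6 y=4 heading=west
3. move(2) → x=4 y=4 heading=west
all 1000 alternatives checked — unique.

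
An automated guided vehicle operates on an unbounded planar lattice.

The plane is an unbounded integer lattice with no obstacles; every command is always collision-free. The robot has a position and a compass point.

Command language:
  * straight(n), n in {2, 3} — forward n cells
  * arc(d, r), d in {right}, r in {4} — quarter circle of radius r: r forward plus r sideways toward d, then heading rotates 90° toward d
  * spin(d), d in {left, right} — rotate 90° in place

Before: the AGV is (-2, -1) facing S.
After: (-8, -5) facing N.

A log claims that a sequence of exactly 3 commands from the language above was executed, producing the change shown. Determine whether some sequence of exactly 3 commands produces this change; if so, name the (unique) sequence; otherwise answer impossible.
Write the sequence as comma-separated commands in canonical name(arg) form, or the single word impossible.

key: position moved to (-8,-5) AND the heading swung to N — translation plus rotation needed
from: (-2, -1) facing S
[1] after arc(right, 4): (-6, -5) facing W
[2] after straight(2): (-8, -5) facing W
[3] after spin(right): (-8, -5) facing N
uniquely the one of 125 3-step routes that fits.

arc(right, 4), straight(2), spin(right)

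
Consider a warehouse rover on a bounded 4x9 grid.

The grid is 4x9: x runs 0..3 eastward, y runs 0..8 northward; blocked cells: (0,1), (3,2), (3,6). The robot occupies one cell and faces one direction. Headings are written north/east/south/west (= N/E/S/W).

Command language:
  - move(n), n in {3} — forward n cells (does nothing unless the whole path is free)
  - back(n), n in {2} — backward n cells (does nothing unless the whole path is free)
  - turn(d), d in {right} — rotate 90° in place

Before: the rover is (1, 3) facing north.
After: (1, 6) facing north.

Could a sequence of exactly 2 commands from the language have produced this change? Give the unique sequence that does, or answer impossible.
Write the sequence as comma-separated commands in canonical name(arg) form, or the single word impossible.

move(3), move(3)

key: the second move(3) would leave the grid, so it does nothing
t0: (1, 3) facing north
1. move(3) → (1, 6) facing north
2. move(3) → (1, 6) facing north
no other 2-command option fits: unique.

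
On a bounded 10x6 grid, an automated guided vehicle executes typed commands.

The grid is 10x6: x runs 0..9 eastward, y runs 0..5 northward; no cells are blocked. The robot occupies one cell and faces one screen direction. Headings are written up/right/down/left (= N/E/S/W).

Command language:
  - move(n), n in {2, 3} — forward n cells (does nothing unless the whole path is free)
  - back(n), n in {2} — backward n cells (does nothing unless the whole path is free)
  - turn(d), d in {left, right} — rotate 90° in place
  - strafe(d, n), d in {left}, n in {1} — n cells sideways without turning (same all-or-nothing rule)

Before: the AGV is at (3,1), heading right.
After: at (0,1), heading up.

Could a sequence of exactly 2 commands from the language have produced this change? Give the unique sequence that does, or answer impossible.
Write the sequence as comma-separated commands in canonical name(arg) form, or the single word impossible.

impossible

all 36 sequences checked — none match.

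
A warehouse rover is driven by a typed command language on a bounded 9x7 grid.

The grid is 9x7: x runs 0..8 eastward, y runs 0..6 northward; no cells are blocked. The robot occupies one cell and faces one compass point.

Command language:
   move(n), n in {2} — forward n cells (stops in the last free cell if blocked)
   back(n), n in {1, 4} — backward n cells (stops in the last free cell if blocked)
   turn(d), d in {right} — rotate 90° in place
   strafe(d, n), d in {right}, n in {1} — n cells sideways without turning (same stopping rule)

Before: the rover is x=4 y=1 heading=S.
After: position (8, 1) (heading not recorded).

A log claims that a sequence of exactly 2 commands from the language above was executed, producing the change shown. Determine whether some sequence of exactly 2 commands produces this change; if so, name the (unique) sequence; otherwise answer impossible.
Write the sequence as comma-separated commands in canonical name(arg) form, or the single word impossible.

key: running back(4) before turn(right) would end elsewhere — order is forced
initial: x=4 y=1 heading=S
[1] after turn(right): x=4 y=1 heading=W
[2] after back(4): x=8 y=1 heading=W
uniquely the one of 25 2-step routes that fits.

turn(right), back(4)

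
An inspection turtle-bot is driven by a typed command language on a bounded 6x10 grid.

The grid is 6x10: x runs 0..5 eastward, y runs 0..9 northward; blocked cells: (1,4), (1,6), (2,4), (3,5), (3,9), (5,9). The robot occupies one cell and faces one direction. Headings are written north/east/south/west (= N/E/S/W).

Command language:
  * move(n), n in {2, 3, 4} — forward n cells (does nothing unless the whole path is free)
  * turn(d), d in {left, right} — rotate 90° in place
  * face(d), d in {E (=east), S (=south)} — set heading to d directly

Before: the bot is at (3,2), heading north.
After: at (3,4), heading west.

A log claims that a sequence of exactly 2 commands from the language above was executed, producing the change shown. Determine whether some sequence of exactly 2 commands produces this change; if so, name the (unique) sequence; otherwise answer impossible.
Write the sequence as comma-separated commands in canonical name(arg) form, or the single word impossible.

key: cell and facing (now W) both changed — the 2 commands mix motion and turning
t0: at (3,2), heading north
[1] after move(2): at (3,4), heading north
[2] after turn(left): at (3,4), heading west
no other 2-command option fits: unique.

move(2), turn(left)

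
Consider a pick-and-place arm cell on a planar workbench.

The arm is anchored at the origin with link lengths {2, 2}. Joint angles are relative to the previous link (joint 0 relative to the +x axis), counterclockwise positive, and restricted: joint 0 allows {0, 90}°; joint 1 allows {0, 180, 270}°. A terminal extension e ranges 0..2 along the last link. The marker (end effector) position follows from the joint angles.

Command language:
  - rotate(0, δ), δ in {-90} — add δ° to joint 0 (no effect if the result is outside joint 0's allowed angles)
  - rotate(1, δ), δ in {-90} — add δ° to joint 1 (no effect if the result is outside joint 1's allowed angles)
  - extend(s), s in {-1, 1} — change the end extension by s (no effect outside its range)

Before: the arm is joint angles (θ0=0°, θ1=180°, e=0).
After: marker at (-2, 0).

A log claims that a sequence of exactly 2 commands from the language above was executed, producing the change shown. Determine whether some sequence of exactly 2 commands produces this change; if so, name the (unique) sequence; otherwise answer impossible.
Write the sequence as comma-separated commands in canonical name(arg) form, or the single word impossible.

initial: joint angles (θ0=0°, θ1=180°, e=0)
1. extend(1) → joint angles (θ0=0°, θ1=180°, e=1)
2. extend(1) → joint angles (θ0=0°, θ1=180°, e=2)
all 16 alternatives checked — unique.

extend(1), extend(1)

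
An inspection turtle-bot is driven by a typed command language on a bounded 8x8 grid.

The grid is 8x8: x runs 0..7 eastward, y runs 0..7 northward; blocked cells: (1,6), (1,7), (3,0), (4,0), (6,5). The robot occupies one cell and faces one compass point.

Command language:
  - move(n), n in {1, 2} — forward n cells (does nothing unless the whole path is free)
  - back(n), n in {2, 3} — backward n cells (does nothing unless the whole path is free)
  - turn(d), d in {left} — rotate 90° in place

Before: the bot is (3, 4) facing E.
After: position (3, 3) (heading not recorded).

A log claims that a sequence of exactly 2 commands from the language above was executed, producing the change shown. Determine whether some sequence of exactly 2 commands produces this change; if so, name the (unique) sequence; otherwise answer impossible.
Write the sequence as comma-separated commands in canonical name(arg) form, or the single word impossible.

impossible

checked all 2-command options: none fits.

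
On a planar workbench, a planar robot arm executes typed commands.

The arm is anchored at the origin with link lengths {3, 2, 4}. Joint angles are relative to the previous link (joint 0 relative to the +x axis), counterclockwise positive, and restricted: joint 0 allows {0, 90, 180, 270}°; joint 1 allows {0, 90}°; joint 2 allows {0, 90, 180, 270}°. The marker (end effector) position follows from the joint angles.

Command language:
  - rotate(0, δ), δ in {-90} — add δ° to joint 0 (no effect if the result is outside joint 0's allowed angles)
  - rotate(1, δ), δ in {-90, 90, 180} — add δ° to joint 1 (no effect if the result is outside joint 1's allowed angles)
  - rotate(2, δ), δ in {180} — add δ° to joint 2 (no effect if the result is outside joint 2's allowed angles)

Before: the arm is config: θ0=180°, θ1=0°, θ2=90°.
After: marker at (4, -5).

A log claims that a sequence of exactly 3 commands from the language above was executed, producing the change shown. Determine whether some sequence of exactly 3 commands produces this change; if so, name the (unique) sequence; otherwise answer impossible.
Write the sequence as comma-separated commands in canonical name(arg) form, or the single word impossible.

rotate(0, -90), rotate(0, -90), rotate(0, -90)

start: config: θ0=180°, θ1=0°, θ2=90°
t=1 rotate(0, -90) ⇒ config: θ0=90°, θ1=0°, θ2=90°
t=2 rotate(0, -90) ⇒ config: θ0=0°, θ1=0°, θ2=90°
t=3 rotate(0, -90) ⇒ config: θ0=270°, θ1=0°, θ2=90°
no rival 3-sequence matches.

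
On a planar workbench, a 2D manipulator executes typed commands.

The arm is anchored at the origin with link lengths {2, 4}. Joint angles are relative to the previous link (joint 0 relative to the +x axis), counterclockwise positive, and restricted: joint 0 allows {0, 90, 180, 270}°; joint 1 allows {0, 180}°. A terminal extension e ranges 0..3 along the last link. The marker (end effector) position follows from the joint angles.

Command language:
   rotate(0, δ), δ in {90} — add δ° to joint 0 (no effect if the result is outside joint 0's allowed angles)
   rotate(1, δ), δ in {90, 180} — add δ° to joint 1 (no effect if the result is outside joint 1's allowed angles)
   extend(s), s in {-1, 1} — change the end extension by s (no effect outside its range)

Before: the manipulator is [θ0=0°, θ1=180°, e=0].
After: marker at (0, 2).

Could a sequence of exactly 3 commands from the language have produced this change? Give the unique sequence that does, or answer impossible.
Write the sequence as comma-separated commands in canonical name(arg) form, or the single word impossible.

t0: [θ0=0°, θ1=180°, e=0]
step 1 (rotate(0, 90)): [θ0=90°, θ1=180°, e=0]
step 2 (rotate(0, 90)): [θ0=180°, θ1=180°, e=0]
step 3 (rotate(0, 90)): [θ0=270°, θ1=180°, e=0]
no other 3-command option fits: unique.

rotate(0, 90), rotate(0, 90), rotate(0, 90)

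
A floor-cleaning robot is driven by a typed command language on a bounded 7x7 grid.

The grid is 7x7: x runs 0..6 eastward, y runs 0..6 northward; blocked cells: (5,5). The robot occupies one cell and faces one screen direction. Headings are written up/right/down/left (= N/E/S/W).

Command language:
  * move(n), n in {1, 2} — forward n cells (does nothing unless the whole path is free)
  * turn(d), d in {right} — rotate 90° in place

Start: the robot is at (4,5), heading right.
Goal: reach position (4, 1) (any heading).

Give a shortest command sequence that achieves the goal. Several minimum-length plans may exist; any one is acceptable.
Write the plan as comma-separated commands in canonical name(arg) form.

turn(right), move(2), move(2)

begin: at (4,5), heading right
1. turn(right) → at (4,5), heading down
2. move(2) → at (4,3), heading down
3. move(2) → at (4,1), heading down
nothing shorter than 3 reaches the goal.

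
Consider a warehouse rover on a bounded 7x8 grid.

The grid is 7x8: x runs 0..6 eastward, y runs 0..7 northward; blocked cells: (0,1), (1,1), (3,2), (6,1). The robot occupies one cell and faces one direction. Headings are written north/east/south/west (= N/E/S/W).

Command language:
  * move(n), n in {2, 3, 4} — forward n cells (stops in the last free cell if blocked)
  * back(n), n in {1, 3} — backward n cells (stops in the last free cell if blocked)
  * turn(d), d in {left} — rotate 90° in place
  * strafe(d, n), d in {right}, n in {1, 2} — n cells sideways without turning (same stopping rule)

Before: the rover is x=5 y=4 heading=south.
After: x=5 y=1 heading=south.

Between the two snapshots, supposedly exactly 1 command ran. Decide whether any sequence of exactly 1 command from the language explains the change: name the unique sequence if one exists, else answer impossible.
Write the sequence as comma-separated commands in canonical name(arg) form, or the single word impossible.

key: heading stays S — the single command does not turn
start: x=5 y=4 heading=south
[1] after move(3): x=5 y=1 heading=south
uniquely the one of 8 1-step routes that fits.

move(3)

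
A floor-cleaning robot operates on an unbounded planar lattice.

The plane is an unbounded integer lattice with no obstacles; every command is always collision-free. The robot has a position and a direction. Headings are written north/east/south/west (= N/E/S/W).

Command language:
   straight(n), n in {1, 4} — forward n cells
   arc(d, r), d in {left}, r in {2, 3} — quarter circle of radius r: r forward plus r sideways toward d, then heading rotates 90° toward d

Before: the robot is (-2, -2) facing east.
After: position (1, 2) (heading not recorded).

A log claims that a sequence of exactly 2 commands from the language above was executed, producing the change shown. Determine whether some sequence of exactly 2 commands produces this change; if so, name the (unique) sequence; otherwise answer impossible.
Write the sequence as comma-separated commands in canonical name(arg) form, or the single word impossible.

key: order matters: swapping arc(left, 3) and straight(1) lands elsewhere
initial: (-2, -2) facing east
1. arc(left, 3) → (1, 1) facing north
2. straight(1) → (1, 2) facing north
no other 2-command option fits: unique.

arc(left, 3), straight(1)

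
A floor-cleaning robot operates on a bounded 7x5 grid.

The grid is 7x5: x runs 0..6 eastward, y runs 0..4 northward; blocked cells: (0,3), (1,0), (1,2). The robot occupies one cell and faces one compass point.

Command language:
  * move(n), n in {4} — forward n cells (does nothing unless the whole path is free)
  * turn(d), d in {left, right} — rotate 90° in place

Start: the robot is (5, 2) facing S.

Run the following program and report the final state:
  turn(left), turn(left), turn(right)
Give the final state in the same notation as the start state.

(5, 2) facing E

start: (5, 2) facing S
[1] after turn(left): (5, 2) facing E
[2] after turn(left): (5, 2) facing N
[3] after turn(right): (5, 2) facing E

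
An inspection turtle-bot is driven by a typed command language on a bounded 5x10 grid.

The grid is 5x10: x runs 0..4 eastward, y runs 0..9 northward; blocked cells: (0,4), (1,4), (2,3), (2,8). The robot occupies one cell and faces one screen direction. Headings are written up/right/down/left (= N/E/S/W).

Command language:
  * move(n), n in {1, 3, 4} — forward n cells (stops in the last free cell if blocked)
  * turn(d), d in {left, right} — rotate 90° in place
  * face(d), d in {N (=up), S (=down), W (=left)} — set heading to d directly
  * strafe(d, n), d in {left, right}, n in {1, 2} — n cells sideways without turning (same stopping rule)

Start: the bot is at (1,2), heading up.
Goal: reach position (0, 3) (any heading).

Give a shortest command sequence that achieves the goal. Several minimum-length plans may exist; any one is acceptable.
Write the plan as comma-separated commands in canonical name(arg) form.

move(4), strafe(left, 1)

t0: at (1,2), heading up
step 1 (move(4)): at (1,3), heading up
step 2 (strafe(left, 1)): at (0,3), heading up
minimal: 2 command(s), checked below 2.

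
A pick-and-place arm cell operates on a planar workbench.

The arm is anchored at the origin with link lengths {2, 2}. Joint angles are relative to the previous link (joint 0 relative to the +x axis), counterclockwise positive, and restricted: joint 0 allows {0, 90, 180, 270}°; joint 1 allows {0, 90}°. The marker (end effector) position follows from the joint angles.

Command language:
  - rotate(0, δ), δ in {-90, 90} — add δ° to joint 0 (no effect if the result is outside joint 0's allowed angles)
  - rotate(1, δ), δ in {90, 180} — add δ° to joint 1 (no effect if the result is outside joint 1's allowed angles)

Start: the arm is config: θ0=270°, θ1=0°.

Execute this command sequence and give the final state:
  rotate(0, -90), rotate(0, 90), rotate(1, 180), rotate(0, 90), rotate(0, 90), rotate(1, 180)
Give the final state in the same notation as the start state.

config: θ0=90°, θ1=0°

initial: config: θ0=270°, θ1=0°
t=1 rotate(0, -90) ⇒ config: θ0=180°, θ1=0°
t=2 rotate(0, 90) ⇒ config: θ0=270°, θ1=0°
t=3 rotate(1, 180) ⇒ config: θ0=270°, θ1=0°
t=4 rotate(0, 90) ⇒ config: θ0=0°, θ1=0°
t=5 rotate(0, 90) ⇒ config: θ0=90°, θ1=0°
t=6 rotate(1, 180) ⇒ config: θ0=90°, θ1=0°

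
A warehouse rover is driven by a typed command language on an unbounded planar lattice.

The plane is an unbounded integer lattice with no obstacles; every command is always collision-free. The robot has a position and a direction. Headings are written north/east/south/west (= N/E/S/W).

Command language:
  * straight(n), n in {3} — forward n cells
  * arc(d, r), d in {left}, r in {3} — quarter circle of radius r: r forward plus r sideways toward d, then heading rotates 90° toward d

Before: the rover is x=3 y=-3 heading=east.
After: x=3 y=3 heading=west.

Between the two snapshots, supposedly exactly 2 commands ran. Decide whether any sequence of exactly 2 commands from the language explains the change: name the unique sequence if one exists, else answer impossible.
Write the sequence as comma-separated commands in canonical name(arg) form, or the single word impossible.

key: position moved to (3,3) AND the heading swung to W — translation plus rotation needed
t0: x=3 y=-3 heading=east
1. arc(left, 3) → x=6 y=0 heading=north
2. arc(left, 3) → x=3 y=3 heading=west
no other 2-command option fits: unique.

arc(left, 3), arc(left, 3)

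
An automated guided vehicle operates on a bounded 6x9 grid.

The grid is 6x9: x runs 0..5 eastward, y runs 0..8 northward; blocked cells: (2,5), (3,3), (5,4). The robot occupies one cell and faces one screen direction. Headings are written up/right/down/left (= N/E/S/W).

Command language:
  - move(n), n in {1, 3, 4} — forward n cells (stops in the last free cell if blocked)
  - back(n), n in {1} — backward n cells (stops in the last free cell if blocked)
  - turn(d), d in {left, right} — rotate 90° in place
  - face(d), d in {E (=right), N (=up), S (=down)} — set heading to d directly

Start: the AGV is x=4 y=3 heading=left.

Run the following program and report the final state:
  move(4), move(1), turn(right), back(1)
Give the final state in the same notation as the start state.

t0: x=4 y=3 heading=left
t=1 move(4) ⇒ x=4 y=3 heading=left
t=2 move(1) ⇒ x=4 y=3 heading=left
t=3 turn(right) ⇒ x=4 y=3 heading=up
t=4 back(1) ⇒ x=4 y=2 heading=up

x=4 y=2 heading=up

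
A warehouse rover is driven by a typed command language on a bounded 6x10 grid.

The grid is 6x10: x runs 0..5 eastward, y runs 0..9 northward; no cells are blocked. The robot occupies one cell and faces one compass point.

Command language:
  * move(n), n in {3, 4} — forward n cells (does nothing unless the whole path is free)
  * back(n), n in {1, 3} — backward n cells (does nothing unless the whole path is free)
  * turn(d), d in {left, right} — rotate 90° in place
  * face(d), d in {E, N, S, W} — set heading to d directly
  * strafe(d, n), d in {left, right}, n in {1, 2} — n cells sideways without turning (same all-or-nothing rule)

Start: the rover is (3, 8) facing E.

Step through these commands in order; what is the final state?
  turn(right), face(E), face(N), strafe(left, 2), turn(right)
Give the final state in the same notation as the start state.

start: (3, 8) facing E
step 1 (turn(right)): (3, 8) facing S
step 2 (face(E)): (3, 8) facing E
step 3 (face(N)): (3, 8) facing N
step 4 (strafe(left, 2)): (1, 8) facing N
step 5 (turn(right)): (1, 8) facing E

(1, 8) facing E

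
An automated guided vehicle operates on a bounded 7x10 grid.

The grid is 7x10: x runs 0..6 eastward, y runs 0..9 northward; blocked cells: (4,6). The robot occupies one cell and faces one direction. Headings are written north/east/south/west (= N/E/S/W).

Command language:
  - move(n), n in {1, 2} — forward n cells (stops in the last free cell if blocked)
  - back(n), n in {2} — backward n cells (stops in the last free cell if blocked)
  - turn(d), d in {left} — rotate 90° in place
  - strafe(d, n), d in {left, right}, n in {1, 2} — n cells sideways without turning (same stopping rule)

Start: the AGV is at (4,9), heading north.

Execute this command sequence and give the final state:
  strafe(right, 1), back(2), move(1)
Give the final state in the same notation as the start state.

start: at (4,9), heading north
step 1 (strafe(right, 1)): at (5,9), heading north
step 2 (back(2)): at (5,7), heading north
step 3 (move(1)): at (5,8), heading north

at (5,8), heading north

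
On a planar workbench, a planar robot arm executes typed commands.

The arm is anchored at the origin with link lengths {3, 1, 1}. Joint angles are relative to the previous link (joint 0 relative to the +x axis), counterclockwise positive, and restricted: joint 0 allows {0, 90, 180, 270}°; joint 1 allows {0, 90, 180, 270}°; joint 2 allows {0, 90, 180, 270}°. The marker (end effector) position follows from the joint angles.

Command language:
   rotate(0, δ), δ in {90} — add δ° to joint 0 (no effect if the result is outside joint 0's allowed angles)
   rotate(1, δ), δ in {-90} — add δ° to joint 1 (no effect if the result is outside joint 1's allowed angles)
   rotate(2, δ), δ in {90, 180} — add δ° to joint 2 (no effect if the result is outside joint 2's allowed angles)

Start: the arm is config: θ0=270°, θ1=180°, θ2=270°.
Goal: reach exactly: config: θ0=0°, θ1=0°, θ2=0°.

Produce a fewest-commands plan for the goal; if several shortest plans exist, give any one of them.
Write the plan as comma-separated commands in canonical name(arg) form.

rotate(2, 90), rotate(0, 90), rotate(1, -90), rotate(1, -90)

begin: config: θ0=270°, θ1=180°, θ2=270°
[1] after rotate(2, 90): config: θ0=270°, θ1=180°, θ2=0°
[2] after rotate(0, 90): config: θ0=0°, θ1=180°, θ2=0°
[3] after rotate(1, -90): config: θ0=0°, θ1=90°, θ2=0°
[4] after rotate(1, -90): config: θ0=0°, θ1=0°, θ2=0°
nothing shorter than 4 reaches the goal.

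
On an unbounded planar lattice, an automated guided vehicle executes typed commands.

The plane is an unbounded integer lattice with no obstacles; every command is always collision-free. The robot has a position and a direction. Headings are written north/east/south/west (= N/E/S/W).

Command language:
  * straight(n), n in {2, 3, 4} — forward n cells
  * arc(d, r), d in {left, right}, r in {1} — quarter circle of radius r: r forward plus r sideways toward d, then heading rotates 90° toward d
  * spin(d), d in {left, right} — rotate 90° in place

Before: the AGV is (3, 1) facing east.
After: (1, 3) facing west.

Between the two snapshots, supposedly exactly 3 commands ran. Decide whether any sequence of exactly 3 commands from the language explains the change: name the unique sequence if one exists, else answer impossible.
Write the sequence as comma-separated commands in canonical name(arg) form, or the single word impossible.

key: running straight(2) before arc(left, 1) would end elsewhere — order is forced
t0: (3, 1) facing east
t=1 arc(left, 1) ⇒ (4, 2) facing north
t=2 arc(left, 1) ⇒ (3, 3) facing west
t=3 straight(2) ⇒ (1, 3) facing west
uniquely the one of 343 3-step routes that fits.

arc(left, 1), arc(left, 1), straight(2)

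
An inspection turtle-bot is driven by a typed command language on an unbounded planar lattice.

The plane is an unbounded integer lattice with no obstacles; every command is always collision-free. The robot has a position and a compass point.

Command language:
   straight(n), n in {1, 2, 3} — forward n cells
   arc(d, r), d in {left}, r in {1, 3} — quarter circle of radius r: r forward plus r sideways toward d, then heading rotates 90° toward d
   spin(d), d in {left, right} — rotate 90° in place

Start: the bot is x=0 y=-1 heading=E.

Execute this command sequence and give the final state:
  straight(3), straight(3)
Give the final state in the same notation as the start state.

from: x=0 y=-1 heading=E
t=1 straight(3) ⇒ x=3 y=-1 heading=E
t=2 straight(3) ⇒ x=6 y=-1 heading=E

x=6 y=-1 heading=E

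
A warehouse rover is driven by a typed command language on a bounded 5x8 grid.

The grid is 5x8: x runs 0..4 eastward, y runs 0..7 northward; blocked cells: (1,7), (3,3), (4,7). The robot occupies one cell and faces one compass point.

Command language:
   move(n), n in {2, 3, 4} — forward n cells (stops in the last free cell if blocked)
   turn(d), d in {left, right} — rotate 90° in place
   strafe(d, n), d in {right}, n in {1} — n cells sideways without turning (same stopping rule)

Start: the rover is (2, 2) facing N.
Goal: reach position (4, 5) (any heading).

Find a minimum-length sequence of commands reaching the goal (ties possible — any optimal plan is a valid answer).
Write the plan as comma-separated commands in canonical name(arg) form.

strafe(right, 1), strafe(right, 1), move(3)

initial: (2, 2) facing N
1. strafe(right, 1) → (3, 2) facing N
2. strafe(right, 1) → (4, 2) facing N
3. move(3) → (4, 5) facing N
shorter routes all fall short; 3 is best.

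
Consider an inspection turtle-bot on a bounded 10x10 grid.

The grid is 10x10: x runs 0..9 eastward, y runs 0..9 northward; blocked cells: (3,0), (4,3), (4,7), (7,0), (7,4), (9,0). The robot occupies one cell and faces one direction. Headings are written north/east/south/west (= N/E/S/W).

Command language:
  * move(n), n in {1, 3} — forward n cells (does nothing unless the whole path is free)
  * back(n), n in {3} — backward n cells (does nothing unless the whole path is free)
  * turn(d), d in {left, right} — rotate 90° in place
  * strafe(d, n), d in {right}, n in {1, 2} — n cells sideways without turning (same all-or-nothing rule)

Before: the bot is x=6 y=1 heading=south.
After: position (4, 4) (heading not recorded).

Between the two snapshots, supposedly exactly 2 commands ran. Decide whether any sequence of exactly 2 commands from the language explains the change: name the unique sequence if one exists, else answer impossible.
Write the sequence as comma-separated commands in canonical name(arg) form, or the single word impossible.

key: order matters: swapping back(3) and strafe(right, 2) lands elsewhere
initial: x=6 y=1 heading=south
[1] after back(3): x=6 y=4 heading=south
[2] after strafe(right, 2): x=4 y=4 heading=south
all 49 alternatives checked — unique.

back(3), strafe(right, 2)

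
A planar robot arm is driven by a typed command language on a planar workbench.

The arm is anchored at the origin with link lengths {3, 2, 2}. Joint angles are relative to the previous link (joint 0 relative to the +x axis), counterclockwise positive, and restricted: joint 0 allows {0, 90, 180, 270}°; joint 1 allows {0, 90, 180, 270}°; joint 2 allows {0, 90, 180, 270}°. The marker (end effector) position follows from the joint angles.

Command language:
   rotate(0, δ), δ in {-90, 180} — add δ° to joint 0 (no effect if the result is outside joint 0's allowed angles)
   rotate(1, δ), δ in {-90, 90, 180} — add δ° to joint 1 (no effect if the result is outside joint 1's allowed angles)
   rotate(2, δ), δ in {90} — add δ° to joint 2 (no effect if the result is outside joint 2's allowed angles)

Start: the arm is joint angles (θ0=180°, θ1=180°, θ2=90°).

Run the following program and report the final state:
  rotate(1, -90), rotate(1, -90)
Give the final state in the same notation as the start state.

joint angles (θ0=180°, θ1=0°, θ2=90°)

t0: joint angles (θ0=180°, θ1=180°, θ2=90°)
[1] after rotate(1, -90): joint angles (θ0=180°, θ1=90°, θ2=90°)
[2] after rotate(1, -90): joint angles (θ0=180°, θ1=0°, θ2=90°)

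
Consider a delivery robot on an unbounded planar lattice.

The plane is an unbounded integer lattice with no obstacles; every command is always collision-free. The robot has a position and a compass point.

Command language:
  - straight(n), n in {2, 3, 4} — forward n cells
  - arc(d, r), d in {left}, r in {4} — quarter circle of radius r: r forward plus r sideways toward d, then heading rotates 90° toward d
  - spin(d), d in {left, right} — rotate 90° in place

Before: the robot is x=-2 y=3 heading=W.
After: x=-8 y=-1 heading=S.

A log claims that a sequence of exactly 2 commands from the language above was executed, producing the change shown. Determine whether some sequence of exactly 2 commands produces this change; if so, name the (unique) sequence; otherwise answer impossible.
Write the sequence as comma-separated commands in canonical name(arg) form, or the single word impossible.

straight(2), arc(left, 4)

key: cell and facing (now S) both changed — the 2 commands mix motion and turning
begin: x=-2 y=3 heading=W
1. straight(2) → x=-4 y=3 heading=W
2. arc(left, 4) → x=-8 y=-1 heading=S
no rival 2-sequence matches.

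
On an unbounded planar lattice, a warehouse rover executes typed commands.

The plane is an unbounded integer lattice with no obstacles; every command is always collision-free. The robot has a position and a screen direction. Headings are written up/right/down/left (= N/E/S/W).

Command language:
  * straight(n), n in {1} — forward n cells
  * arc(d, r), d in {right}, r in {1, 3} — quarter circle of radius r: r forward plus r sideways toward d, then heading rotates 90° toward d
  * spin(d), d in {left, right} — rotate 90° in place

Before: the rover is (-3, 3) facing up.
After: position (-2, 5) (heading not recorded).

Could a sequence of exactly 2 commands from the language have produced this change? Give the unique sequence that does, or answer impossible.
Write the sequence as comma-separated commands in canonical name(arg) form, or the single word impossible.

straight(1), arc(right, 1)

key: order matters: swapping straight(1) and arc(right, 1) lands elsewhere
from: (-3, 3) facing up
1. straight(1) → (-3, 4) facing up
2. arc(right, 1) → (-2, 5) facing right
all 25 alternatives checked — unique.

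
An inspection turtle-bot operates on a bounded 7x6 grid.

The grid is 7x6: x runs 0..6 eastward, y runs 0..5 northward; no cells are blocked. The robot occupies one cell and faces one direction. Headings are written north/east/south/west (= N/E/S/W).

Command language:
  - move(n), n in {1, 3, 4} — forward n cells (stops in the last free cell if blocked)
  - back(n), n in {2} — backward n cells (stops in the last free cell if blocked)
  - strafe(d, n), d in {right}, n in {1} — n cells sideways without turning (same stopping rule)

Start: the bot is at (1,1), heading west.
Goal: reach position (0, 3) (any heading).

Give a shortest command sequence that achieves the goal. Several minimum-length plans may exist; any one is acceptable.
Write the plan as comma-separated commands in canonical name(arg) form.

move(3), strafe(right, 1), strafe(right, 1)

from: at (1,1), heading west
[1] after move(3): at (0,1), heading west
[2] after strafe(right, 1): at (0,2), heading west
[3] after strafe(right, 1): at (0,3), heading west
minimal: 3 command(s), checked below 3.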